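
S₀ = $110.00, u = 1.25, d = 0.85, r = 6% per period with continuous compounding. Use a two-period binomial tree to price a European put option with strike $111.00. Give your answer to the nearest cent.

Risk-neutral probability p = (e^0.06 − 0.85)/(1.25 − 0.85) = 0.2118/0.4000 = 0.5296
Terminal stock prices: S_uu = 171.9, S_ud = 116.9, S_dd = 79.47
Terminal payoffs (K − S): max(-60.88, 0) = 0, max(-5.875, 0) = 0, max(31.53, 0) = 31.53
Node u (S = 137.5): V_u = e^(−0.06)·[0.5296·0.0000 + 0.4704·0.0000] = 0.0000
Node d (S = 93.5): V_d = e^(−0.06)·[0.5296·0.0000 + 0.4704·31.5250] = 13.9660
Node 0 (S = 110): V_0 = e^(−0.06)·[0.5296·0.0000 + 0.4704·13.9660] = 6.1871

$6.19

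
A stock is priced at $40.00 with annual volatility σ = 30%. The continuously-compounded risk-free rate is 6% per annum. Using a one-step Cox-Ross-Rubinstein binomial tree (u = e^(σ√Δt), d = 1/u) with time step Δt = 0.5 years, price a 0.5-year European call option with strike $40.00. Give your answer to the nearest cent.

$4.76

CRR parameters: u = e^(σ√Δt) = e^(0.3·√0.5) = 1.2363, d = 1/u = 0.8089
Per-period rate: rΔt = 0.06·0.5 = 0.03, so R = e^0.03 = 1.0305
Risk-neutral probability p = (e^0.03 − 0.8089)/(1.2363 − 0.8089) = 0.2216/0.4275 = 0.5184
Terminal stock prices: S_u = 49.45, S_d = 32.35
Terminal payoffs (S − K): max(9.452, 0) = 9.452, max(-7.646, 0) = 0
Node 0 (S = 40): V_0 = e^(−0.03)·[0.5184·9.4524 + 0.4816·0.0000] = 4.7554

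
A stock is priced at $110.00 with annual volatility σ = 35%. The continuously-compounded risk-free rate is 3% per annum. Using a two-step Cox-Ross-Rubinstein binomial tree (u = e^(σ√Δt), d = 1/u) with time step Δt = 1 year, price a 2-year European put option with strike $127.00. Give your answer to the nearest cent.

CRR parameters: u = e^(σ√Δt) = e^(0.35·√1) = 1.4191, d = 1/u = 0.7047
Per-period rate: rΔt = 0.03·1 = 0.03, so R = e^0.03 = 1.0305
Risk-neutral probability p = (e^0.03 − 0.7047)/(1.4191 − 0.7047) = 0.3258/0.7144 = 0.4560
Terminal stock prices: S_uu = 221.5, S_ud = 110, S_dd = 54.62
Terminal payoffs (K − S): max(-94.51, 0) = 0, max(17, 0) = 17, max(72.38, 0) = 72.38
Node u (S = 156.1): V_u = e^(−0.03)·[0.4560·0.0000 + 0.5440·17.0000] = 8.9745
Node d (S = 77.52): V_d = e^(−0.03)·[0.4560·17.0000 + 0.5440·72.3756] = 45.7309
Node 0 (S = 110): V_0 = e^(−0.03)·[0.4560·8.9745 + 0.5440·45.7309] = 28.1133

$28.11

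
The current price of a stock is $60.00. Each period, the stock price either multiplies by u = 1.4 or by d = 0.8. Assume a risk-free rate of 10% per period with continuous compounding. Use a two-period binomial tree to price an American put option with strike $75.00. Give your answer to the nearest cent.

Risk-neutral probability p = (e^0.1 − 0.8)/(1.4 − 0.8) = 0.3052/0.6000 = 0.5086
Terminal stock prices: S_uu = 117.6, S_ud = 67.2, S_dd = 38.4
Terminal payoffs (K − S): max(-42.6, 0) = 0, max(7.8, 0) = 7.8, max(36.6, 0) = 36.6
Node u (S = 84): continuation = e^(−0.1)·[0.5086·0.0000 + 0.4914·7.8000] = 3.4680; exercise value = 0.0000 ≤ continuation, so V_u = 3.4680
Node d (S = 48): continuation = e^(−0.1)·[0.5086·7.8000 + 0.4914·36.6000] = 19.8628; exercise value = 27.0000 > continuation, so V_d = 27.0000 (exercise)
Node 0 (S = 60): continuation = e^(−0.1)·[0.5086·3.4680 + 0.4914·27.0000] = 13.6008; exercise value = 15.0000 > continuation, so V_0 = 15.0000 (exercise)

$15.00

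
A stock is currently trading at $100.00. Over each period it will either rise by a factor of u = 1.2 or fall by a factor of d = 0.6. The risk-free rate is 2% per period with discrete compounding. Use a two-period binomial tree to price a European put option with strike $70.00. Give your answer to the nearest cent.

Risk-neutral probability p = (1 + 0.02 − 0.6)/(1.2 − 0.6) = 0.4200/0.6000 = 0.7000
Terminal stock prices: S_uu = 144, S_ud = 72, S_dd = 36
Terminal payoffs (K − S): max(-74, 0) = 0, max(-2, 0) = 0, max(34, 0) = 34
Node u (S = 120): V_u = 1/1.02·[0.7000·0.0000 + 0.3000·0.0000] = 0.0000
Node d (S = 60): V_d = 1/1.02·[0.7000·0.0000 + 0.3000·34.0000] = 10.0000
Node 0 (S = 100): V_0 = 1/1.02·[0.7000·0.0000 + 0.3000·10.0000] = 2.9412

$2.94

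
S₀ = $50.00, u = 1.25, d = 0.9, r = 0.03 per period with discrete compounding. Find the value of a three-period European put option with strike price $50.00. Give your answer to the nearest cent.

$3.08

Risk-neutral probability p = (1 + 0.03 − 0.9)/(1.25 − 0.9) = 0.1300/0.3500 = 0.3714
Terminal stock prices: S_uuu = 97.66, S_uud = 70.31, S_udd = 50.62, S_ddd = 36.45
Terminal payoffs (K − S): max(-47.66, 0) = 0, max(-20.31, 0) = 0, max(-0.625, 0) = 0, max(13.55, 0) = 13.55
Node uu (S = 78.12): V_uu = 1/1.03·[0.3714·0.0000 + 0.6286·0.0000] = 0.0000
Node ud (S = 56.25): V_ud = 1/1.03·[0.3714·0.0000 + 0.6286·0.0000] = 0.0000
Node dd (S = 40.5): V_dd = 1/1.03·[0.3714·0.0000 + 0.6286·13.5500] = 8.2691
Node u (S = 62.5): V_u = 1/1.03·[0.3714·0.0000 + 0.6286·0.0000] = 0.0000
Node d (S = 45): V_d = 1/1.03·[0.3714·0.0000 + 0.6286·8.2691] = 5.0463
Node 0 (S = 50): V_0 = 1/1.03·[0.3714·0.0000 + 0.6286·5.0463] = 3.0796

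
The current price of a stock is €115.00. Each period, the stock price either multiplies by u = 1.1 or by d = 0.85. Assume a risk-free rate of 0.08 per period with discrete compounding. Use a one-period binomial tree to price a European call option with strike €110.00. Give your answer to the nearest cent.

Risk-neutral probability p = (1 + 0.08 − 0.85)/(1.1 − 0.85) = 0.2300/0.2500 = 0.9200
Terminal stock prices: S_u = 126.5, S_d = 97.75
Terminal payoffs (S − K): max(16.5, 0) = 16.5, max(-12.25, 0) = 0
Node 0 (S = 115): V_0 = 1/1.08·[0.9200·16.5000 + 0.0800·0.0000] = 14.0556

€14.06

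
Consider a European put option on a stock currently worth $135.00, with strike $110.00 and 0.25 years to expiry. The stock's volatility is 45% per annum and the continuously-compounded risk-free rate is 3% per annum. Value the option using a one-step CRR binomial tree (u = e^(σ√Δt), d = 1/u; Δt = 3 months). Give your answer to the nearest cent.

$1.18

CRR parameters: u = e^(σ√Δt) = e^(0.45·√0.25) = 1.2523, d = 1/u = 0.7985
Per-period rate: rΔt = 0.03·0.25 = 0.0075, so R = e^0.0075 = 1.0075
Risk-neutral probability p = (e^0.0075 − 0.7985)/(1.2523 − 0.7985) = 0.2090/0.4538 = 0.4606
Terminal stock prices: S_u = 169.1, S_d = 107.8
Terminal payoffs (K − S): max(-59.06, 0) = 0, max(2.2, 0) = 2.2
Node 0 (S = 135): V_0 = e^(−0.0075)·[0.4606·0.0000 + 0.5394·2.2003] = 1.1780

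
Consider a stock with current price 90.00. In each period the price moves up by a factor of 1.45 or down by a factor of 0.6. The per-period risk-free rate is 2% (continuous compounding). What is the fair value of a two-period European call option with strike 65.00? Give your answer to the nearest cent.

Risk-neutral probability p = (e^0.02 − 0.6)/(1.45 − 0.6) = 0.4202/0.8500 = 0.4944
Terminal stock prices: S_uu = 189.2, S_ud = 78.3, S_dd = 32.4
Terminal payoffs (S − K): max(124.2, 0) = 124.2, max(13.3, 0) = 13.3, max(-32.6, 0) = 0
Node u (S = 130.5): V_u = e^(−0.02)·[0.4944·124.2250 + 0.5056·13.3000] = 66.7871
Node d (S = 54): V_d = e^(−0.02)·[0.4944·13.3000 + 0.5056·0.0000] = 6.4447
Node 0 (S = 90): V_0 = e^(−0.02)·[0.4944·66.7871 + 0.5056·6.4447] = 35.5569

35.56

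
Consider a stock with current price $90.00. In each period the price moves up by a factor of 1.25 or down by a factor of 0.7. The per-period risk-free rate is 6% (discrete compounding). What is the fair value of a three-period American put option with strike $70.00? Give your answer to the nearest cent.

$4.70

Risk-neutral probability p = (1 + 0.06 − 0.7)/(1.25 − 0.7) = 0.3600/0.5500 = 0.6545
Terminal stock prices: S_uuu = 175.8, S_uud = 98.44, S_udd = 55.12, S_ddd = 30.87
Terminal payoffs (K − S): max(-105.8, 0) = 0, max(-28.44, 0) = 0, max(14.88, 0) = 14.88, max(39.13, 0) = 39.13
Node uu (S = 140.6): continuation = 1/1.06·[0.6545·0.0000 + 0.3455·0.0000] = 0.0000; exercise value = 0.0000 ≤ continuation, so V_uu = 0.0000
Node ud (S = 78.75): continuation = 1/1.06·[0.6545·0.0000 + 0.3455·14.8750] = 4.8478; exercise value = 0.0000 ≤ continuation, so V_ud = 4.8478
Node dd (S = 44.1): continuation = 1/1.06·[0.6545·14.8750 + 0.3455·39.1300] = 21.9377; exercise value = 25.9000 > continuation, so V_dd = 25.9000 (exercise)
Node u (S = 112.5): continuation = 1/1.06·[0.6545·0.0000 + 0.3455·4.8478] = 1.5799; exercise value = 0.0000 ≤ continuation, so V_u = 1.5799
Node d (S = 63): continuation = 1/1.06·[0.6545·4.8478 + 0.3455·25.9000] = 11.4343; exercise value = 7.0000 ≤ continuation, so V_d = 11.4343
Node 0 (S = 90): continuation = 1/1.06·[0.6545·1.5799 + 0.3455·11.4343] = 4.7020; exercise value = 0.0000 ≤ continuation, so V_0 = 4.7020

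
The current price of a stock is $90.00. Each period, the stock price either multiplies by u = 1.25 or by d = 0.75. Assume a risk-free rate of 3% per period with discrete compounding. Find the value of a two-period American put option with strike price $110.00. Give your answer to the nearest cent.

$24.11

Risk-neutral probability p = (1 + 0.03 − 0.75)/(1.25 − 0.75) = 0.2800/0.5000 = 0.5600
Terminal stock prices: S_uu = 140.6, S_ud = 84.38, S_dd = 50.62
Terminal payoffs (K − S): max(-30.62, 0) = 0, max(25.62, 0) = 25.62, max(59.38, 0) = 59.38
Node u (S = 112.5): continuation = 1/1.03·[0.5600·0.0000 + 0.4400·25.6250] = 10.9466; exercise value = 0.0000 ≤ continuation, so V_u = 10.9466
Node d (S = 67.5): continuation = 1/1.03·[0.5600·25.6250 + 0.4400·59.3750] = 39.2961; exercise value = 42.5000 > continuation, so V_d = 42.5000 (exercise)
Node 0 (S = 90): continuation = 1/1.03·[0.5600·10.9466 + 0.4400·42.5000] = 24.1069; exercise value = 20.0000 ≤ continuation, so V_0 = 24.1069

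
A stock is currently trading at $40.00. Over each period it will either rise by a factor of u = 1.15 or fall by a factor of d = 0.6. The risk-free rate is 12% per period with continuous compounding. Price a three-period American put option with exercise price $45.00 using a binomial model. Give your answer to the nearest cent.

Risk-neutral probability p = (e^0.12 − 0.6)/(1.15 − 0.6) = 0.5275/0.5500 = 0.9591
Terminal stock prices: S_uuu = 60.83, S_uud = 31.74, S_udd = 16.56, S_ddd = 8.64
Terminal payoffs (K − S): max(-15.83, 0) = 0, max(13.26, 0) = 13.26, max(28.44, 0) = 28.44, max(36.36, 0) = 36.36
Node uu (S = 52.9): continuation = e^(−0.12)·[0.9591·0.0000 + 0.0409·13.2600] = 0.4812; exercise value = 0.0000 ≤ continuation, so V_uu = 0.4812
Node ud (S = 27.6): continuation = e^(−0.12)·[0.9591·13.2600 + 0.0409·28.4400] = 12.3114; exercise value = 17.4000 > continuation, so V_ud = 17.4000 (exercise)
Node dd (S = 14.4): continuation = e^(−0.12)·[0.9591·28.4400 + 0.0409·36.3600] = 25.5114; exercise value = 30.6000 > continuation, so V_dd = 30.6000 (exercise)
Node u (S = 46): continuation = e^(−0.12)·[0.9591·0.4812 + 0.0409·17.4000] = 1.0407; exercise value = 0.0000 ≤ continuation, so V_u = 1.0407
Node d (S = 24): continuation = e^(−0.12)·[0.9591·17.4000 + 0.0409·30.6000] = 15.9114; exercise value = 21.0000 > continuation, so V_d = 21.0000 (exercise)
Node 0 (S = 40): continuation = e^(−0.12)·[0.9591·1.0407 + 0.0409·21.0000] = 1.6473; exercise value = 5.0000 > continuation, so V_0 = 5.0000 (exercise)

$5.00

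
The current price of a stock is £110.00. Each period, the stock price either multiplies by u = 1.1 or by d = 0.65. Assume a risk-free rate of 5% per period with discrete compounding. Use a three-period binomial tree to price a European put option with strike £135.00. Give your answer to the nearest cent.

Risk-neutral probability p = (1 + 0.05 − 0.65)/(1.1 − 0.65) = 0.4000/0.4500 = 0.8889
Terminal stock prices: S_uuu = 146.4, S_uud = 86.52, S_udd = 51.12, S_ddd = 30.21
Terminal payoffs (K − S): max(-11.41, 0) = 0, max(48.48, 0) = 48.48, max(83.88, 0) = 83.88, max(104.8, 0) = 104.8
Node uu (S = 133.1): V_uu = 1/1.05·[0.8889·0.0000 + 0.1111·48.4850] = 5.1307
Node ud (S = 78.65): V_ud = 1/1.05·[0.8889·48.4850 + 0.1111·83.8775] = 49.9214
Node dd (S = 46.48): V_dd = 1/1.05·[0.8889·83.8775 + 0.1111·104.7912] = 82.0964
Node u (S = 121): V_u = 1/1.05·[0.8889·5.1307 + 0.1111·49.9214] = 9.6261
Node d (S = 71.5): V_d = 1/1.05·[0.8889·49.9214 + 0.1111·82.0964] = 50.9490
Node 0 (S = 110): V_0 = 1/1.05·[0.8889·9.6261 + 0.1111·50.9490] = 13.5405

£13.54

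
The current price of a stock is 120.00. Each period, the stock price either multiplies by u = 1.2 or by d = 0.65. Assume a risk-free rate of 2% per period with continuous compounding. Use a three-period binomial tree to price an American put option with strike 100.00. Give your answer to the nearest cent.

10.37

Risk-neutral probability p = (e^0.02 − 0.65)/(1.2 − 0.65) = 0.3702/0.5500 = 0.6731
Terminal stock prices: S_uuu = 207.4, S_uud = 112.3, S_udd = 60.84, S_ddd = 32.95
Terminal payoffs (K − S): max(-107.4, 0) = 0, max(-12.32, 0) = 0, max(39.16, 0) = 39.16, max(67.05, 0) = 67.05
Node uu (S = 172.8): continuation = e^(−0.02)·[0.6731·0.0000 + 0.3269·0.0000] = 0.0000; exercise value = 0.0000 ≤ continuation, so V_uu = 0.0000
Node ud (S = 93.6): continuation = e^(−0.02)·[0.6731·0.0000 + 0.3269·39.1600] = 12.5482; exercise value = 6.4000 ≤ continuation, so V_ud = 12.5482
Node dd (S = 50.7): continuation = e^(−0.02)·[0.6731·39.1600 + 0.3269·67.0450] = 47.3199; exercise value = 49.3000 > continuation, so V_dd = 49.3000 (exercise)
Node u (S = 144): continuation = e^(−0.02)·[0.6731·0.0000 + 0.3269·12.5482] = 4.0209; exercise value = 0.0000 ≤ continuation, so V_u = 4.0209
Node d (S = 78): continuation = e^(−0.02)·[0.6731·12.5482 + 0.3269·49.3000] = 24.0762; exercise value = 22.0000 ≤ continuation, so V_d = 24.0762
Node 0 (S = 120): continuation = e^(−0.02)·[0.6731·4.0209 + 0.3269·24.0762] = 10.3676; exercise value = 0.0000 ≤ continuation, so V_0 = 10.3676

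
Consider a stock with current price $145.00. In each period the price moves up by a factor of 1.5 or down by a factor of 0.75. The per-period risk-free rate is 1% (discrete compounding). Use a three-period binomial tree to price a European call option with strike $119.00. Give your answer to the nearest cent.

Risk-neutral probability p = (1 + 0.01 − 0.75)/(1.5 − 0.75) = 0.2600/0.7500 = 0.3467
Terminal stock prices: S_uuu = 489.4, S_uud = 244.7, S_udd = 122.3, S_ddd = 61.17
Terminal payoffs (S − K): max(370.4, 0) = 370.4, max(125.7, 0) = 125.7, max(3.344, 0) = 3.344, max(-57.83, 0) = 0
Node uu (S = 326.2): V_uu = 1/1.01·[0.3467·370.3750 + 0.6533·125.6875] = 208.4282
Node ud (S = 163.1): V_ud = 1/1.01·[0.3467·125.6875 + 0.6533·3.3438] = 45.3032
Node dd (S = 81.56): V_dd = 1/1.01·[0.3467·3.3438 + 0.6533·0.0000] = 1.1477
Node u (S = 217.5): V_u = 1/1.01·[0.3467·208.4282 + 0.6533·45.3032] = 100.8448
Node d (S = 108.8): V_d = 1/1.01·[0.3467·45.3032 + 0.6533·1.1477] = 16.2920
Node 0 (S = 145): V_0 = 1/1.01·[0.3467·100.8448 + 0.6533·16.2920] = 45.1521

$45.15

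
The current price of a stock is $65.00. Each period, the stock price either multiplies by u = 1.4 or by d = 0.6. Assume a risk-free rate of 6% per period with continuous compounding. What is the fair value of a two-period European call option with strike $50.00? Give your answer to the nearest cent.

Risk-neutral probability p = (e^0.06 − 0.6)/(1.4 − 0.6) = 0.4618/0.8000 = 0.5773
Terminal stock prices: S_uu = 127.4, S_ud = 54.6, S_dd = 23.4
Terminal payoffs (S − K): max(77.4, 0) = 77.4, max(4.6, 0) = 4.6, max(-26.6, 0) = 0
Node u (S = 91): V_u = e^(−0.06)·[0.5773·77.4000 + 0.4227·4.6000] = 43.9118
Node d (S = 39): V_d = e^(−0.06)·[0.5773·4.6000 + 0.4227·0.0000] = 2.5009
Node 0 (S = 65): V_0 = e^(−0.06)·[0.5773·43.9118 + 0.4227·2.5009] = 24.8694

$24.87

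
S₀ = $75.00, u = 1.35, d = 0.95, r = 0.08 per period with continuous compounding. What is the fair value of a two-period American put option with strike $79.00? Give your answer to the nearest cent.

Risk-neutral probability p = (e^0.08 − 0.95)/(1.35 − 0.95) = 0.1333/0.4000 = 0.3332
Terminal stock prices: S_uu = 136.7, S_ud = 96.19, S_dd = 67.69
Terminal payoffs (K − S): max(-57.69, 0) = 0, max(-17.19, 0) = 0, max(11.31, 0) = 11.31
Node u (S = 101.2): continuation = e^(−0.08)·[0.3332·0.0000 + 0.6668·0.0000] = 0.0000; exercise value = 0.0000 ≤ continuation, so V_u = 0.0000
Node d (S = 71.25): continuation = e^(−0.08)·[0.3332·0.0000 + 0.6668·11.3125] = 6.9630; exercise value = 7.7500 > continuation, so V_d = 7.7500 (exercise)
Node 0 (S = 75): continuation = e^(−0.08)·[0.3332·0.0000 + 0.6668·7.7500] = 4.7703; exercise value = 4.0000 ≤ continuation, so V_0 = 4.7703

$4.77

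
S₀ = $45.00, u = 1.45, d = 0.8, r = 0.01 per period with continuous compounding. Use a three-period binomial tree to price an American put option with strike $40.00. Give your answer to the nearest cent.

Risk-neutral probability p = (e^0.01 − 0.8)/(1.45 − 0.8) = 0.2101/0.6500 = 0.3232
Terminal stock prices: S_uuu = 137.2, S_uud = 75.69, S_udd = 41.76, S_ddd = 23.04
Terminal payoffs (K − S): max(-97.19, 0) = 0, max(-35.69, 0) = 0, max(-1.76, 0) = 0, max(16.96, 0) = 16.96
Node uu (S = 94.61): continuation = e^(−0.01)·[0.3232·0.0000 + 0.6768·0.0000] = 0.0000; exercise value = 0.0000 ≤ continuation, so V_uu = 0.0000
Node ud (S = 52.2): continuation = e^(−0.01)·[0.3232·0.0000 + 0.6768·0.0000] = 0.0000; exercise value = 0.0000 ≤ continuation, so V_ud = 0.0000
Node dd (S = 28.8): continuation = e^(−0.01)·[0.3232·0.0000 + 0.6768·16.9600] = 11.3651; exercise value = 11.2000 ≤ continuation, so V_dd = 11.3651
Node u (S = 65.25): continuation = e^(−0.01)·[0.3232·0.0000 + 0.6768·0.0000] = 0.0000; exercise value = 0.0000 ≤ continuation, so V_u = 0.0000
Node d (S = 36): continuation = e^(−0.01)·[0.3232·0.0000 + 0.6768·11.3651] = 7.6159; exercise value = 4.0000 ≤ continuation, so V_d = 7.6159
Node 0 (S = 45): continuation = e^(−0.01)·[0.3232·0.0000 + 0.6768·7.6159] = 5.1035; exercise value = 0.0000 ≤ continuation, so V_0 = 5.1035

$5.10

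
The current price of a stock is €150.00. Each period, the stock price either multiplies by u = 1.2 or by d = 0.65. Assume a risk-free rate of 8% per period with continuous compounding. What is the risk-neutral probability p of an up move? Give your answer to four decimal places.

p = 0.7878

Risk-neutral probability p = (e^0.08 − 0.65)/(1.2 − 0.65) = 0.4333/0.5500 = 0.7878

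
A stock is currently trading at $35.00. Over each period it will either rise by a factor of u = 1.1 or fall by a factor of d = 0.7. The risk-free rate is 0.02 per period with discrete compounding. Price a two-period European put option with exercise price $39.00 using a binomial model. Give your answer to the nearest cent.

$4.55

Risk-neutral probability p = (1 + 0.02 − 0.7)/(1.1 − 0.7) = 0.3200/0.4000 = 0.8000
Terminal stock prices: S_uu = 42.35, S_ud = 26.95, S_dd = 17.15
Terminal payoffs (K − S): max(-3.35, 0) = 0, max(12.05, 0) = 12.05, max(21.85, 0) = 21.85
Node u (S = 38.5): V_u = 1/1.02·[0.8000·0.0000 + 0.2000·12.0500] = 2.3627
Node d (S = 24.5): V_d = 1/1.02·[0.8000·12.0500 + 0.2000·21.8500] = 13.7353
Node 0 (S = 35): V_0 = 1/1.02·[0.8000·2.3627 + 0.2000·13.7353] = 4.5463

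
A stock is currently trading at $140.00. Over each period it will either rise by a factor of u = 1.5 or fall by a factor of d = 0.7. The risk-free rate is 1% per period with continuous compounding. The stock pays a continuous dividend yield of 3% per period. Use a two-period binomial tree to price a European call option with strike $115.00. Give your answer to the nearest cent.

$38.33

Per-period risk-free factor R = e^0.01 = 1.0101; dividend-adjusted growth = e^(0.01−0.03) = 0.9802.
Risk-neutral probability p = (0.9802 − 0.7)/(1.5 − 0.7) = 0.2802/0.8000 = 0.3502
Terminal stock prices: S_uu = 315, S_ud = 147, S_dd = 68.6
Terminal payoffs (S − K): max(200, 0) = 200, max(32, 0) = 32, max(-46.4, 0) = 0
Node u (S = 210): V_u = e^(−0.01)·[0.3502·200.0000 + 0.6498·32.0000] = 89.9378
Node d (S = 98): V_d = e^(−0.01)·[0.3502·32.0000 + 0.6498·0.0000] = 11.0964
Node 0 (S = 140): V_0 = e^(−0.01)·[0.3502·89.9378 + 0.6498·11.0964] = 38.3253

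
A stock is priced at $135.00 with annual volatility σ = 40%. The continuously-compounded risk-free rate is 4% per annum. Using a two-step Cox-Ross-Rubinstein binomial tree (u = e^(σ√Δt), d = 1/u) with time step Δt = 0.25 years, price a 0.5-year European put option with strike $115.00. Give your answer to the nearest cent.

$6.62

CRR parameters: u = e^(σ√Δt) = e^(0.4·√0.25) = 1.2214, d = 1/u = 0.8187
Per-period rate: rΔt = 0.04·0.25 = 0.01, so R = e^0.01 = 1.0101
Risk-neutral probability p = (e^0.01 − 0.8187)/(1.2214 − 0.8187) = 0.1913/0.4027 = 0.4751
Terminal stock prices: S_uu = 201.4, S_ud = 135, S_dd = 90.49
Terminal payoffs (K − S): max(-86.4, 0) = 0, max(-20, 0) = 0, max(24.51, 0) = 24.51
Node u (S = 164.9): V_u = e^(−0.01)·[0.4751·0.0000 + 0.5249·0.0000] = 0.0000
Node d (S = 110.5): V_d = e^(−0.01)·[0.4751·0.0000 + 0.5249·24.5068] = 12.7350
Node 0 (S = 135): V_0 = e^(−0.01)·[0.4751·0.0000 + 0.5249·12.7350] = 6.6178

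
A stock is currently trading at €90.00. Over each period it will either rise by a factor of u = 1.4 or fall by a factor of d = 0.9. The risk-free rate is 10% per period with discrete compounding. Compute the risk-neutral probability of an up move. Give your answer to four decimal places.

p = 0.4000

Risk-neutral probability p = (1 + 0.1 − 0.9)/(1.4 − 0.9) = 0.2000/0.5000 = 0.4000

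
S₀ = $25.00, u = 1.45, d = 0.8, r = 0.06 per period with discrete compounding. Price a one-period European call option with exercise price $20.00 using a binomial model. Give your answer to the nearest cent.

$6.13

Risk-neutral probability p = (1 + 0.06 − 0.8)/(1.45 − 0.8) = 0.2600/0.6500 = 0.4000
Terminal stock prices: S_u = 36.25, S_d = 20
Terminal payoffs (S − K): max(16.25, 0) = 16.25, max(0, 0) = 0
Node 0 (S = 25): V_0 = 1/1.06·[0.4000·16.2500 + 0.6000·0.0000] = 6.1321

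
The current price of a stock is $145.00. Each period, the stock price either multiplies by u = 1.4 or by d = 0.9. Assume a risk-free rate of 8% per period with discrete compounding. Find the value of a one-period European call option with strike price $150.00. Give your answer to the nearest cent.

$17.67

Risk-neutral probability p = (1 + 0.08 − 0.9)/(1.4 − 0.9) = 0.1800/0.5000 = 0.3600
Terminal stock prices: S_u = 203, S_d = 130.5
Terminal payoffs (S − K): max(53, 0) = 53, max(-19.5, 0) = 0
Node 0 (S = 145): V_0 = 1/1.08·[0.3600·53.0000 + 0.6400·0.0000] = 17.6667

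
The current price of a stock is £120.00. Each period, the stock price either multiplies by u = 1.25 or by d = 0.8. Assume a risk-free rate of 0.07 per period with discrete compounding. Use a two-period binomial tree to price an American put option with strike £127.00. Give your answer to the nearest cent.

Risk-neutral probability p = (1 + 0.07 − 0.8)/(1.25 − 0.8) = 0.2700/0.4500 = 0.6000
Terminal stock prices: S_uu = 187.5, S_ud = 120, S_dd = 76.8
Terminal payoffs (K − S): max(-60.5, 0) = 0, max(7, 0) = 7, max(50.2, 0) = 50.2
Node u (S = 150): continuation = 1/1.07·[0.6000·0.0000 + 0.4000·7.0000] = 2.6168; exercise value = 0.0000 ≤ continuation, so V_u = 2.6168
Node d (S = 96): continuation = 1/1.07·[0.6000·7.0000 + 0.4000·50.2000] = 22.6916; exercise value = 31.0000 > continuation, so V_d = 31.0000 (exercise)
Node 0 (S = 120): continuation = 1/1.07·[0.6000·2.6168 + 0.4000·31.0000] = 13.0562; exercise value = 7.0000 ≤ continuation, so V_0 = 13.0562

£13.06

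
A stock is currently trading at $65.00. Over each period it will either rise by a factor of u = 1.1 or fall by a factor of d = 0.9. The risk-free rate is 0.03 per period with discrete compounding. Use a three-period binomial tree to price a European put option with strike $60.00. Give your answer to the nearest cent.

$0.95

Risk-neutral probability p = (1 + 0.03 − 0.9)/(1.1 − 0.9) = 0.1300/0.2000 = 0.6500
Terminal stock prices: S_uuu = 86.52, S_uud = 70.79, S_udd = 57.92, S_ddd = 47.39
Terminal payoffs (K − S): max(-26.52, 0) = 0, max(-10.79, 0) = 0, max(2.085, 0) = 2.085, max(12.61, 0) = 12.61
Node uu (S = 78.65): V_uu = 1/1.03·[0.6500·0.0000 + 0.3500·0.0000] = 0.0000
Node ud (S = 64.35): V_ud = 1/1.03·[0.6500·0.0000 + 0.3500·2.0850] = 0.7085
Node dd (S = 52.65): V_dd = 1/1.03·[0.6500·2.0850 + 0.3500·12.6150] = 5.6024
Node u (S = 71.5): V_u = 1/1.03·[0.6500·0.0000 + 0.3500·0.7085] = 0.2408
Node d (S = 58.5): V_d = 1/1.03·[0.6500·0.7085 + 0.3500·5.6024] = 2.3508
Node 0 (S = 65): V_0 = 1/1.03·[0.6500·0.2408 + 0.3500·2.3508] = 0.9508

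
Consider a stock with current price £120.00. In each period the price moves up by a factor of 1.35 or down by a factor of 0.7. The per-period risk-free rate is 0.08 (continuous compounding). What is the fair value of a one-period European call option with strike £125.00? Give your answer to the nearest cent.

Risk-neutral probability p = (e^0.08 − 0.7)/(1.35 − 0.7) = 0.3833/0.6500 = 0.5897
Terminal stock prices: S_u = 162, S_d = 84
Terminal payoffs (S − K): max(37, 0) = 37, max(-41, 0) = 0
Node 0 (S = 120): V_0 = e^(−0.08)·[0.5897·37.0000 + 0.4103·0.0000] = 20.1404

£20.14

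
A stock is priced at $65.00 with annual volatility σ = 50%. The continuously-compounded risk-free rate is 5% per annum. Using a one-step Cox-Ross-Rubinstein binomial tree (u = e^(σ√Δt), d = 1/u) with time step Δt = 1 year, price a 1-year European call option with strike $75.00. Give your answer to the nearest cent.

CRR parameters: u = e^(σ√Δt) = e^(0.5·√1) = 1.6487, d = 1/u = 0.6065
Per-period rate: rΔt = 0.05·1 = 0.05, so R = e^0.05 = 1.0513
Risk-neutral probability p = (e^0.05 − 0.6065)/(1.6487 − 0.6065) = 0.4447/1.0422 = 0.4267
Terminal stock prices: S_u = 107.2, S_d = 39.42
Terminal payoffs (S − K): max(32.17, 0) = 32.17, max(-35.58, 0) = 0
Node 0 (S = 65): V_0 = e^(−0.05)·[0.4267·32.1669 + 0.5733·0.0000] = 13.0573

$13.06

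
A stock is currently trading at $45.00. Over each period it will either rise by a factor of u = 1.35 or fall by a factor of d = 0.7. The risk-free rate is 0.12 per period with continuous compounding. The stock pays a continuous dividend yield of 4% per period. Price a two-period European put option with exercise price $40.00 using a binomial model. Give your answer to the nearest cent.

$2.38

Per-period risk-free factor R = e^0.12 = 1.1275; dividend-adjusted growth = e^(0.12−0.04) = 1.0833.
Risk-neutral probability p = (1.0833 − 0.7)/(1.35 − 0.7) = 0.3833/0.6500 = 0.5897
Terminal stock prices: S_uu = 82.01, S_ud = 42.53, S_dd = 22.05
Terminal payoffs (K − S): max(-42.01, 0) = 0, max(-2.525, 0) = 0, max(17.95, 0) = 17.95
Node u (S = 60.75): V_u = e^(−0.12)·[0.5897·0.0000 + 0.4103·0.0000] = 0.0000
Node d (S = 31.5): V_d = e^(−0.12)·[0.5897·0.0000 + 0.4103·17.9500] = 6.5325
Node 0 (S = 45): V_0 = e^(−0.12)·[0.5897·0.0000 + 0.4103·6.5325] = 2.3774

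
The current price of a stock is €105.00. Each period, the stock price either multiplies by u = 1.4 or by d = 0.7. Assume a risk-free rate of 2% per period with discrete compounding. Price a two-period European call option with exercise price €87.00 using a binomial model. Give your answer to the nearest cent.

€31.45

Risk-neutral probability p = (1 + 0.02 − 0.7)/(1.4 − 0.7) = 0.3200/0.7000 = 0.4571
Terminal stock prices: S_uu = 205.8, S_ud = 102.9, S_dd = 51.45
Terminal payoffs (S − K): max(118.8, 0) = 118.8, max(15.9, 0) = 15.9, max(-35.55, 0) = 0
Node u (S = 147): V_u = 1/1.02·[0.4571·118.8000 + 0.5429·15.9000] = 61.7059
Node d (S = 73.5): V_d = 1/1.02·[0.4571·15.9000 + 0.5429·0.0000] = 7.1261
Node 0 (S = 105): V_0 = 1/1.02·[0.4571·61.7059 + 0.5429·7.1261] = 31.4479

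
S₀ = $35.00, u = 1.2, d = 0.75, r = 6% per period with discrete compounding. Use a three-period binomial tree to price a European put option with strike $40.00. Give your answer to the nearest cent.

$4.21

Risk-neutral probability p = (1 + 0.06 − 0.75)/(1.2 − 0.75) = 0.3100/0.4500 = 0.6889
Terminal stock prices: S_uuu = 60.48, S_uud = 37.8, S_udd = 23.62, S_ddd = 14.77
Terminal payoffs (K − S): max(-20.48, 0) = 0, max(2.2, 0) = 2.2, max(16.38, 0) = 16.38, max(25.23, 0) = 25.23
Node uu (S = 50.4): V_uu = 1/1.06·[0.6889·0.0000 + 0.3111·2.2000] = 0.6457
Node ud (S = 31.5): V_ud = 1/1.06·[0.6889·2.2000 + 0.3111·16.3750] = 6.2358
Node dd (S = 19.69): V_dd = 1/1.06·[0.6889·16.3750 + 0.3111·25.2344] = 18.0483
Node u (S = 42): V_u = 1/1.06·[0.6889·0.6457 + 0.3111·6.2358] = 2.2499
Node d (S = 26.25): V_d = 1/1.06·[0.6889·6.2358 + 0.3111·18.0483] = 9.3499
Node 0 (S = 35): V_0 = 1/1.06·[0.6889·2.2499 + 0.3111·9.3499] = 4.2064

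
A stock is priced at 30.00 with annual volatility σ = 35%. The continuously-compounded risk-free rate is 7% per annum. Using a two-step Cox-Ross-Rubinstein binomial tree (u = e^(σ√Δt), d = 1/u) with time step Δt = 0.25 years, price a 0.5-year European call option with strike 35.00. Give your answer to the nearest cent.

1.88

CRR parameters: u = e^(σ√Δt) = e^(0.35·√0.25) = 1.1912, d = 1/u = 0.8395
Per-period rate: rΔt = 0.07·0.25 = 0.0175, so R = e^0.0175 = 1.0177
Risk-neutral probability p = (e^0.0175 − 0.8395)/(1.1912 − 0.8395) = 0.1782/0.3518 = 0.5065
Terminal stock prices: S_uu = 42.57, S_ud = 30, S_dd = 21.14
Terminal payoffs (S − K): max(7.572, 0) = 7.572, max(-5, 0) = 0, max(-13.86, 0) = 0
Node u (S = 35.74): V_u = e^(−0.0175)·[0.5065·7.5720 + 0.4935·0.0000] = 3.7690
Node d (S = 25.18): V_d = e^(−0.0175)·[0.5065·0.0000 + 0.4935·0.0000] = 0.0000
Node 0 (S = 30): V_0 = e^(−0.0175)·[0.5065·3.7690 + 0.4935·0.0000] = 1.8761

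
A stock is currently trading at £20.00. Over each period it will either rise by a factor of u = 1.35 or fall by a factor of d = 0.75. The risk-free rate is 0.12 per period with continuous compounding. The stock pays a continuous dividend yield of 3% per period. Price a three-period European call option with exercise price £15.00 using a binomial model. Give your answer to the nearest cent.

Per-period risk-free factor R = e^0.12 = 1.1275; dividend-adjusted growth = e^(0.12−0.03) = 1.0942.
Risk-neutral probability p = (1.0942 − 0.75)/(1.35 − 0.75) = 0.3442/0.6000 = 0.5736
Terminal stock prices: S_uuu = 49.21, S_uud = 27.34, S_udd = 15.19, S_ddd = 8.438
Terminal payoffs (S − K): max(34.21, 0) = 34.21, max(12.34, 0) = 12.34, max(0.1875, 0) = 0.1875, max(-6.562, 0) = 0
Node uu (S = 36.45): V_uu = e^(−0.12)·[0.5736·34.2075 + 0.4264·12.3375] = 22.0689
Node ud (S = 20.25): V_ud = e^(−0.12)·[0.5736·12.3375 + 0.4264·0.1875] = 6.3477
Node dd (S = 11.25): V_dd = e^(−0.12)·[0.5736·0.1875 + 0.4264·0.0000] = 0.0954
Node u (S = 27): V_u = e^(−0.12)·[0.5736·22.0689 + 0.4264·6.3477] = 13.6282
Node d (S = 15): V_d = e^(−0.12)·[0.5736·6.3477 + 0.4264·0.0954] = 3.2655
Node 0 (S = 20): V_0 = e^(−0.12)·[0.5736·13.6282 + 0.4264·3.2655] = 8.1684

£8.17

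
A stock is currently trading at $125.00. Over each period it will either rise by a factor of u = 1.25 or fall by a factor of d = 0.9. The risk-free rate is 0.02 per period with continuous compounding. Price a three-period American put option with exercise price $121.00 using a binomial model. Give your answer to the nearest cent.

$8.18

Risk-neutral probability p = (e^0.02 − 0.9)/(1.25 − 0.9) = 0.1202/0.3500 = 0.3434
Terminal stock prices: S_uuu = 244.1, S_uud = 175.8, S_udd = 126.6, S_ddd = 91.13
Terminal payoffs (K − S): max(-123.1, 0) = 0, max(-54.78, 0) = 0, max(-5.563, 0) = 0, max(29.87, 0) = 29.87
Node uu (S = 195.3): continuation = e^(−0.02)·[0.3434·0.0000 + 0.6566·0.0000] = 0.0000; exercise value = 0.0000 ≤ continuation, so V_uu = 0.0000
Node ud (S = 140.6): continuation = e^(−0.02)·[0.3434·0.0000 + 0.6566·0.0000] = 0.0000; exercise value = 0.0000 ≤ continuation, so V_ud = 0.0000
Node dd (S = 101.2): continuation = e^(−0.02)·[0.3434·0.0000 + 0.6566·29.8750] = 19.2266; exercise value = 19.7500 > continuation, so V_dd = 19.7500 (exercise)
Node u (S = 156.2): continuation = e^(−0.02)·[0.3434·0.0000 + 0.6566·0.0000] = 0.0000; exercise value = 0.0000 ≤ continuation, so V_u = 0.0000
Node d (S = 112.5): continuation = e^(−0.02)·[0.3434·0.0000 + 0.6566·19.7500] = 12.7104; exercise value = 8.5000 ≤ continuation, so V_d = 12.7104
Node 0 (S = 125): continuation = e^(−0.02)·[0.3434·0.0000 + 0.6566·12.7104] = 8.1800; exercise value = 0.0000 ≤ continuation, so V_0 = 8.1800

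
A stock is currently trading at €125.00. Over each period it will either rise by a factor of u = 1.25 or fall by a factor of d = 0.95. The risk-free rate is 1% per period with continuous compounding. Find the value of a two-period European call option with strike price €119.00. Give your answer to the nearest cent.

Risk-neutral probability p = (e^0.01 − 0.95)/(1.25 − 0.95) = 0.0601/0.3000 = 0.2002
Terminal stock prices: S_uu = 195.3, S_ud = 148.4, S_dd = 112.8
Terminal payoffs (S − K): max(76.31, 0) = 76.31, max(29.44, 0) = 29.44, max(-6.188, 0) = 0
Node u (S = 156.2): V_u = e^(−0.01)·[0.2002·76.3125 + 0.7998·29.4375] = 38.4341
Node d (S = 118.8): V_d = e^(−0.01)·[0.2002·29.4375 + 0.7998·0.0000] = 5.8338
Node 0 (S = 125): V_0 = e^(−0.01)·[0.2002·38.4341 + 0.7998·5.8338] = 12.2363

€12.24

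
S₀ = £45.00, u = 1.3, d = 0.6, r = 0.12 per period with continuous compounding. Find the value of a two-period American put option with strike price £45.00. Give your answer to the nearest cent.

£5.38

Risk-neutral probability p = (e^0.12 − 0.6)/(1.3 − 0.6) = 0.5275/0.7000 = 0.7536
Terminal stock prices: S_uu = 76.05, S_ud = 35.1, S_dd = 16.2
Terminal payoffs (K − S): max(-31.05, 0) = 0, max(9.9, 0) = 9.9, max(28.8, 0) = 28.8
Node u (S = 58.5): continuation = e^(−0.12)·[0.7536·0.0000 + 0.2464·9.9000] = 2.1638; exercise value = 0.0000 ≤ continuation, so V_u = 2.1638
Node d (S = 27): continuation = e^(−0.12)·[0.7536·9.9000 + 0.2464·28.8000] = 12.9114; exercise value = 18.0000 > continuation, so V_d = 18.0000 (exercise)
Node 0 (S = 45): continuation = e^(−0.12)·[0.7536·2.1638 + 0.2464·18.0000] = 5.3804; exercise value = 0.0000 ≤ continuation, so V_0 = 5.3804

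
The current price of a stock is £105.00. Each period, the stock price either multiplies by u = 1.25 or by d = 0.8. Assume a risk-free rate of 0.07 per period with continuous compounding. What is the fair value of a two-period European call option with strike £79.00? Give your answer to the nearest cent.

£37.92

Risk-neutral probability p = (e^0.07 − 0.8)/(1.25 − 0.8) = 0.2725/0.4500 = 0.6056
Terminal stock prices: S_uu = 164.1, S_ud = 105, S_dd = 67.2
Terminal payoffs (S − K): max(85.06, 0) = 85.06, max(26, 0) = 26, max(-11.8, 0) = 0
Node u (S = 131.2): V_u = e^(−0.07)·[0.6056·85.0625 + 0.3944·26.0000] = 57.5909
Node d (S = 84): V_d = e^(−0.07)·[0.6056·26.0000 + 0.3944·0.0000] = 14.6805
Node 0 (S = 105): V_0 = e^(−0.07)·[0.6056·57.5909 + 0.3944·14.6805] = 37.9166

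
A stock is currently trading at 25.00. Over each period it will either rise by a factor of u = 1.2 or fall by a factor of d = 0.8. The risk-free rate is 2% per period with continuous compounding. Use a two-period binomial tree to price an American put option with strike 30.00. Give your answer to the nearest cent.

Risk-neutral probability p = (e^0.02 − 0.8)/(1.2 − 0.8) = 0.2202/0.4000 = 0.5505
Terminal stock prices: S_uu = 36, S_ud = 24, S_dd = 16
Terminal payoffs (K − S): max(-6, 0) = 0, max(6, 0) = 6, max(14, 0) = 14
Node u (S = 30): continuation = e^(−0.02)·[0.5505·0.0000 + 0.4495·6.0000] = 2.6436; exercise value = 0.0000 ≤ continuation, so V_u = 2.6436
Node d (S = 20): continuation = e^(−0.02)·[0.5505·6.0000 + 0.4495·14.0000] = 9.4060; exercise value = 10.0000 > continuation, so V_d = 10.0000 (exercise)
Node 0 (S = 25): continuation = e^(−0.02)·[0.5505·2.6436 + 0.4495·10.0000] = 5.8324; exercise value = 5.0000 ≤ continuation, so V_0 = 5.8324

5.83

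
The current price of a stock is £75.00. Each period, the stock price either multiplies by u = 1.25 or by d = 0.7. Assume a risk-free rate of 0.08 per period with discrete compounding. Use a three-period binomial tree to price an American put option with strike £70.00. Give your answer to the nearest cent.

Risk-neutral probability p = (1 + 0.08 − 0.7)/(1.25 − 0.7) = 0.3800/0.5500 = 0.6909
Terminal stock prices: S_uuu = 146.5, S_uud = 82.03, S_udd = 45.94, S_ddd = 25.72
Terminal payoffs (K − S): max(-76.48, 0) = 0, max(-12.03, 0) = 0, max(24.06, 0) = 24.06, max(44.28, 0) = 44.28
Node uu (S = 117.2): continuation = 1/1.08·[0.6909·0.0000 + 0.3091·0.0000] = 0.0000; exercise value = 0.0000 ≤ continuation, so V_uu = 0.0000
Node ud (S = 65.62): continuation = 1/1.08·[0.6909·0.0000 + 0.3091·24.0625] = 6.8866; exercise value = 4.3750 ≤ continuation, so V_ud = 6.8866
Node dd (S = 36.75): continuation = 1/1.08·[0.6909·24.0625 + 0.3091·44.2750] = 28.0648; exercise value = 33.2500 > continuation, so V_dd = 33.2500 (exercise)
Node u (S = 93.75): continuation = 1/1.08·[0.6909·0.0000 + 0.3091·6.8866] = 1.9709; exercise value = 0.0000 ≤ continuation, so V_u = 1.9709
Node d (S = 52.5): continuation = 1/1.08·[0.6909·6.8866 + 0.3091·33.2500] = 13.9215; exercise value = 17.5000 > continuation, so V_d = 17.5000 (exercise)
Node 0 (S = 75): continuation = 1/1.08·[0.6909·1.9709 + 0.3091·17.5000] = 6.2693; exercise value = 0.0000 ≤ continuation, so V_0 = 6.2693

£6.27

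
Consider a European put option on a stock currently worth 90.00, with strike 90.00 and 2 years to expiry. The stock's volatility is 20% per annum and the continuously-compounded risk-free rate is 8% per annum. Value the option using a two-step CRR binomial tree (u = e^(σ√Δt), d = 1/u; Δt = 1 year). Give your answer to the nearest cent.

CRR parameters: u = e^(σ√Δt) = e^(0.2·√1) = 1.2214, d = 1/u = 0.8187
Per-period rate: rΔt = 0.08·1 = 0.08, so R = e^0.08 = 1.0833
Risk-neutral probability p = (e^0.08 − 0.8187)/(1.2214 − 0.8187) = 0.2646/0.4027 = 0.6570
Terminal stock prices: S_uu = 134.3, S_ud = 90, S_dd = 60.33
Terminal payoffs (K − S): max(-44.26, 0) = 0, max(0, 0) = 0, max(29.67, 0) = 29.67
Node u (S = 109.9): V_u = e^(−0.08)·[0.6570·0.0000 + 0.3430·0.0000] = 0.0000
Node d (S = 73.69): V_d = e^(−0.08)·[0.6570·0.0000 + 0.3430·29.6712] = 9.3947
Node 0 (S = 90): V_0 = e^(−0.08)·[0.6570·0.0000 + 0.3430·9.3947] = 2.9746

2.97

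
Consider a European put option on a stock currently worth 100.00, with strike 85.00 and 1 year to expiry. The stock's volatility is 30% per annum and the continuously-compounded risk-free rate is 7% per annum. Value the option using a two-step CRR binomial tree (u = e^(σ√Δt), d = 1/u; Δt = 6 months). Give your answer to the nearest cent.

4.02

CRR parameters: u = e^(σ√Δt) = e^(0.3·√0.5) = 1.2363, d = 1/u = 0.8089
Per-period rate: rΔt = 0.07·0.5 = 0.035, so R = e^0.035 = 1.0356
Risk-neutral probability p = (e^0.035 − 0.8089)/(1.2363 − 0.8089) = 0.2268/0.4275 = 0.5305
Terminal stock prices: S_uu = 152.8, S_ud = 100, S_dd = 65.43
Terminal payoffs (K − S): max(-67.85, 0) = 0, max(-15, 0) = 0, max(19.57, 0) = 19.57
Node u (S = 123.6): V_u = e^(−0.035)·[0.5305·0.0000 + 0.4695·0.0000] = 0.0000
Node d (S = 80.89): V_d = e^(−0.035)·[0.5305·0.0000 + 0.4695·19.5749] = 8.8744
Node 0 (S = 100): V_0 = e^(−0.035)·[0.5305·0.0000 + 0.4695·8.8744] = 4.0233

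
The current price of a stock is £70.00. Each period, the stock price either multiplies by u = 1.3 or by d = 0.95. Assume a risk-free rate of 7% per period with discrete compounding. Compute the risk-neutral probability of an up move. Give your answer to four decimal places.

p = 0.3429

Risk-neutral probability p = (1 + 0.07 − 0.95)/(1.3 − 0.95) = 0.1200/0.3500 = 0.3429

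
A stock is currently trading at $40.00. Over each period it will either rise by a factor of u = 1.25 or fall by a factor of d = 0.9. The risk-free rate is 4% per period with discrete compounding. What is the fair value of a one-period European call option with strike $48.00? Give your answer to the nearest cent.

$0.77

Risk-neutral probability p = (1 + 0.04 − 0.9)/(1.25 − 0.9) = 0.1400/0.3500 = 0.4000
Terminal stock prices: S_u = 50, S_d = 36
Terminal payoffs (S − K): max(2, 0) = 2, max(-12, 0) = 0
Node 0 (S = 40): V_0 = 1/1.04·[0.4000·2.0000 + 0.6000·0.0000] = 0.7692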